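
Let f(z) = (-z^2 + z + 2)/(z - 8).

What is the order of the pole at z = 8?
Factor the denominator:
  z - 8 = (z - 8)

The numerator P(z) = -z^2 + z + 2 has P(8) = -54 ≠ 0, so no factor of (z - 8) cancels.
Near z = 8 we can therefore write f(z) = g(z)/(z - 8) with g analytic at 8 and g(8) ≠ 0 (g is just the numerator).

Hence z = 8 is a pole of order 1.

Final answer: 1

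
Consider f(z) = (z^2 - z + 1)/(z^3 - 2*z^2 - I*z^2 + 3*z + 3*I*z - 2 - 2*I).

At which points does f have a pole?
The singularities of f are the zeros of the denominator. Factoring,
  z^3 - 2*z^2 - I*z^2 + 3*z + 3*I*z - 2 - 2*I = (z - 1 + I)*(z - 2*I)*(z - 1)
so the candidates are z = 1 - I, z = 2*I, z = 1.

Check the numerator P(z) = z^2 - z + 1 at each one:
  P(1 - I) = -I ≠ 0, so z = 1 - I is a (simple) pole.
  P(2*I) = -3 - 2*I ≠ 0, so z = 2*I is a (simple) pole.
  P(1) = 1 ≠ 0, so z = 1 is a (simple) pole.

Poles of f: {2*I, 1 - I, 1}

Final answer: {2*I, 1 - I, 1}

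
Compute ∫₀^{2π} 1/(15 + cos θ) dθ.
Let J = ∫₀^{2π} dθ/(15 + cos θ).
Put z = e^{iθ}: then cos θ = (z + 1/z)/2, dθ = dz/(iz), and z runs once counterclockwise around |z| = 1:
  J = ∮_{|z|=1} 1/(15 + (z + 1/z)/2) · dz/(iz) = (2/i) ∮_{|z|=1} dz/(z^2 + 30*z + 1).
The roots of z^2 + 30*z + 1 are z = (-15 ± sqrt(15^2 - 1^2)), with sqrt(224) = 4*sqrt(14); their product is 1, so only z₊ = -15 + 4*sqrt(14) lies inside the unit circle (z₋ = -15 - 4*sqrt(14) lies outside).
z₊ is a simple zero of q(z) = z^2 + 30*z + 1, so Res(1/q, z₊) = 1/q'(z₊) with q'(z) = 2*z + 30; and q'(z₊) = (z₊ - z₋) = 8*sqrt(14).
Therefore J = (2/i) · 2πi · 1/(8*sqrt(14)) = 2*pi/(4*sqrt(14)) = sqrt(14)*pi/28

Final answer: sqrt(14)*pi/28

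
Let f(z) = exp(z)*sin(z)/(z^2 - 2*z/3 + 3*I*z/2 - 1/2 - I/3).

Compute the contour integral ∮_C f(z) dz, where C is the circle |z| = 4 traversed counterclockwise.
pi*(-48/25 - 36*I/25)*exp(-I/2)*sinh(1/2) + pi*(-36/25 + 48*I/25)*exp(2/3 - I)*sin(2/3 - I)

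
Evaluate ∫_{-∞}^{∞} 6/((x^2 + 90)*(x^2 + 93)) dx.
Let f(z) = 6/((z^2 + 90)*(z^2 + 93)). The denominator has no real zeros and deg Q - deg P = 4 ≥ 2, so the integral of f over the upper semicircle |z| = R tends to 0 as R → ∞. Closing the contour in the upper half-plane,
  ∫_{-∞}^{∞} f(x) dx = 2πi · Σ Res(f, z_k)  over the poles with Im z_k > 0.

Zeros of the denominator: z^2 + 93 = 0 gives z = ±sqrt(93)*I; z^2 + 90 = 0 gives z = ±3*sqrt(10)*I.
Upper half-plane: z = 3*sqrt(10)*I, z = sqrt(93)*I (simple).

Each pole is a simple zero of Q(z) = z^4 + 183*z^2 + 8370, so Res(f, z₀) = P(z₀)/Q'(z₀) with P(z) = 6, Q'(z) = 4*z^3 + 366*z:
  Res(f, 3*sqrt(10)*I) = (6)/(18*sqrt(10)*I) = -sqrt(10)*I/30
  Res(f, sqrt(93)*I) = (6)/(-6*sqrt(93)*I) = sqrt(93)*I/93

Sum of residues: I*(-sqrt(10)/30 + sqrt(93)/93)
∫_{-∞}^{∞} f(x) dx = 2πi · (I*(-sqrt(10)/30 + sqrt(93)/93)) = pi*(-10*sqrt(93) + 31*sqrt(10))/465

Final answer: pi*(-10*sqrt(93) + 31*sqrt(10))/465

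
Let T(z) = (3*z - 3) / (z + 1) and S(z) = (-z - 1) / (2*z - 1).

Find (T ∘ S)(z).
(T ∘ S)(z) = T(S(z)) = ((3)*S(z) + (-3))/((1)*S(z) + (1)). Multiply numerator and denominator by 2*z - 1:
  numerator:   (3)*(-z - 1) + (-3)*(2*z - 1) = -9*z
  denominator: (1)*(-z - 1) + (1)*(2*z - 1) = z - 2
(T ∘ S)(z) = -9*z/(z - 2)

Final answer: -9*z/(z - 2)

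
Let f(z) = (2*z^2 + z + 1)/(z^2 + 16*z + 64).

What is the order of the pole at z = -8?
Factor the denominator:
  z^2 + 16*z + 64 = (z + 8)^2

The numerator P(z) = 2*z^2 + z + 1 has P(-8) = 121 ≠ 0, so no factor of (z + 8) cancels.
Near z = -8 we can therefore write f(z) = g(z)/(z + 8)^2 with g analytic at -8 and g(-8) ≠ 0 (g is just the numerator).

Hence z = -8 is a pole of order 2.

Final answer: 2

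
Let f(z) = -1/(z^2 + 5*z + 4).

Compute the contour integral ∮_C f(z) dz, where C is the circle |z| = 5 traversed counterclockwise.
0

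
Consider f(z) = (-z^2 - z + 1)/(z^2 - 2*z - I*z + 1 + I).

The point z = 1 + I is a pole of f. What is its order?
Factor the denominator:
  z^2 - 2*z - I*z + 1 + I = (z - 1 - I)*(z - 1)

The numerator P(z) = -z^2 - z + 1 has P(1 + I) = -3*I ≠ 0, so no factor of (z - 1 - I) cancels.
Near z = 1 + I we can therefore write f(z) = g(z)/(z - 1 - I) with g analytic at 1 + I and g(1 + I) ≠ 0 (g is the numerator divided by the remaining denominator factors).

Hence z = 1 + I is a pole of order 1.

Final answer: 1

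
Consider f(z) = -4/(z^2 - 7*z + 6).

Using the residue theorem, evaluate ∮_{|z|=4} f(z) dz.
By the residue theorem, ∮_C f(z) dz = 2πi · (sum of the residues of f at the poles inside |z| = 4).

The denominator factors as (z - 1)*(z - 6), so the singularities of f are simple poles at z = 1, z = 6.
  |1|² = 1 < 16 = 4², so this pole is inside the contour.
  |6|² = 36 > 16 = 4², so this pole is outside the contour.

With P(z) = -4 and Q(z) = z^2 - 7*z + 6, each pole is simple, so Res(f, z₀) = P(z₀)/Q'(z₀) with Q'(z) = 2*z - 7.
  Res(f, 1) = P(1)/Q'(1) = (-4)/(-5) = 4/5

∮_C f(z) dz = 2πi · (4/5) = 8*I*pi/5

Final answer: 8*I*pi/5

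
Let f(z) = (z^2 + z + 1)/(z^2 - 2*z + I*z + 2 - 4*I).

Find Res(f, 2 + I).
Write f(z) = P(z)/Q(z) with P(z) = z^2 + z + 1 and Q(z) = z^2 - 2*z + I*z + 2 - 4*I.
The denominator factors as Q(z) = (z - 2 - I)*(z + 2*I), so z = 2 + I is a simple zero of Q and P is analytic there; z = 2 + I is therefore a simple pole and
  Res(f, z₀) = P(z₀)/Q'(z₀).

Q'(z) = 2*z - 2 + I, so Q'(2 + I) = 2 + 3*I.
P(2 + I) = 6 + 5*I.

Res(f, 2 + I) = (6 + 5*I)/(2 + 3*I) = 27/13 - 8*I/13

Final answer: 27/13 - 8*I/13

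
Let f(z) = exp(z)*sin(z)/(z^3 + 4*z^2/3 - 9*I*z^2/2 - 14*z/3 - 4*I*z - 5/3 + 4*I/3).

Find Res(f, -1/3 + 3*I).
Write f(z) = P(z)/Q(z) with P(z) = exp(z)*sin(z) and Q(z) = z^3 + 4*z^2/3 - 9*I*z^2/2 - 14*z/3 - 4*I*z - 5/3 + 4*I/3.
The denominator factors as Q(z) = (z - I/2)*(z + 1/3 - 3*I)*(z + 1 - I), so z = -1/3 + 3*I is a simple zero of Q and P is analytic there; z = -1/3 + 3*I is therefore a simple pole and
  Res(f, z₀) = P(z₀)/Q'(z₀).

Q'(z) = 3*z^2 + 8*z/3 - 9*I*z - 14/3 - 4*I, so Q'(-1/3 + 3*I) = -47/9 + I.
P(-1/3 + 3*I) = -exp(-1/3 + 3*I)*sin(1/3 - 3*I).

Res(f, -1/3 + 3*I) = (-exp(-1/3 + 3*I)*sin(1/3 - 3*I))/(-47/9 + I) = (423/2290 + 81*I/2290)*exp(-1/3 + 3*I)*sin(1/3 - 3*I)

Final answer: (423/2290 + 81*I/2290)*exp(-1/3 + 3*I)*sin(1/3 - 3*I)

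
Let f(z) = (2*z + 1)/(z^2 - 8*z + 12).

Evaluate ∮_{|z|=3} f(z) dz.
By the residue theorem, ∮_C f(z) dz = 2πi · (sum of the residues of f at the poles inside |z| = 3).

The denominator factors as (z - 6)*(z - 2), so the singularities of f are simple poles at z = 6, z = 2.
  |6|² = 36 > 9 = 3², so this pole is outside the contour.
  |2|² = 4 < 9 = 3², so this pole is inside the contour.

With P(z) = 2*z + 1 and Q(z) = z^2 - 8*z + 12, each pole is simple, so Res(f, z₀) = P(z₀)/Q'(z₀) with Q'(z) = 2*z - 8.
  Res(f, 2) = P(2)/Q'(2) = (5)/(-4) = -5/4

∮_C f(z) dz = 2πi · (-5/4) = -5*I*pi/2

Final answer: -5*I*pi/2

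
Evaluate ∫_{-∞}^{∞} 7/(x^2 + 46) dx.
Let f(z) = 7/(z^2 + 46). The denominator has no real zeros and deg Q - deg P = 2 ≥ 2, so the integral of f over the upper semicircle |z| = R tends to 0 as R → ∞. Closing the contour in the upper half-plane,
  ∫_{-∞}^{∞} f(x) dx = 2πi · Σ Res(f, z_k)  over the poles with Im z_k > 0.

Zeros of the denominator: z^2 + 46 = 0 gives z = ±sqrt(46)*I.
Upper half-plane: z = sqrt(46)*I (simple).

Each pole is a simple zero of Q(z) = z^2 + 46, so Res(f, z₀) = P(z₀)/Q'(z₀) with P(z) = 7, Q'(z) = 2*z:
  Res(f, sqrt(46)*I) = (7)/(2*sqrt(46)*I) = -7*sqrt(46)*I/92

∫_{-∞}^{∞} f(x) dx = 2πi · (-7*sqrt(46)*I/92) = 7*sqrt(46)*pi/46

Final answer: 7*sqrt(46)*pi/46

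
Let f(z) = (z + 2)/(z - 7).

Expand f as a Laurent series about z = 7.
Put w = z - (7), i.e. z = w + 7. The denominator is w, so it suffices to rewrite the numerator in powers of w.

P(z) = z + 2
P(w + 7) = 9 + w

Dividing each term by w:
  f = 9/w + 1

Substituting back w = z - 7:
  f(z) = 9/(z - 7) + 1

The series is finite because the numerator is a polynomial; the negative powers form the principal part, and the coefficient of 1/(z - 7) gives Res(f, 7) = 9.

Final answer: 9/(z - 7) + 1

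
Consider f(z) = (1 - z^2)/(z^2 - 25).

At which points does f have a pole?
The singularities of f are the zeros of the denominator. Factoring,
  z^2 - 25 = (z + 5)*(z - 5)
so the candidates are z = -5, z = 5.

Check the numerator P(z) = 1 - z^2 at each one:
  P(-5) = -24 ≠ 0, so z = -5 is a (simple) pole.
  P(5) = -24 ≠ 0, so z = 5 is a (simple) pole.

Poles of f: {-5, 5}

Final answer: {-5, 5}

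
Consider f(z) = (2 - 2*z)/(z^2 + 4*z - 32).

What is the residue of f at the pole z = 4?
Write f(z) = P(z)/Q(z) with P(z) = 2 - 2*z and Q(z) = z^2 + 4*z - 32.
The denominator factors as Q(z) = (z - 4)*(z + 8), so z = 4 is a simple zero of Q and P is analytic there; z = 4 is therefore a simple pole and
  Res(f, z₀) = P(z₀)/Q'(z₀).

Q'(z) = 2*z + 4, so Q'(4) = 12.
P(4) = -6.

Res(f, 4) = (-6)/(12) = -1/2

Final answer: -1/2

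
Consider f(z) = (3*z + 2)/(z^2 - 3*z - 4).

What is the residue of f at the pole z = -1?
Write f(z) = P(z)/Q(z) with P(z) = 3*z + 2 and Q(z) = z^2 - 3*z - 4.
The denominator factors as Q(z) = (z + 1)*(z - 4), so z = -1 is a simple zero of Q and P is analytic there; z = -1 is therefore a simple pole and
  Res(f, z₀) = P(z₀)/Q'(z₀).

Q'(z) = 2*z - 3, so Q'(-1) = -5.
P(-1) = -1.

Res(f, -1) = (-1)/(-5) = 1/5

Final answer: 1/5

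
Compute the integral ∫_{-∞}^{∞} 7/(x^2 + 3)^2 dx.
7*sqrt(3)*pi/18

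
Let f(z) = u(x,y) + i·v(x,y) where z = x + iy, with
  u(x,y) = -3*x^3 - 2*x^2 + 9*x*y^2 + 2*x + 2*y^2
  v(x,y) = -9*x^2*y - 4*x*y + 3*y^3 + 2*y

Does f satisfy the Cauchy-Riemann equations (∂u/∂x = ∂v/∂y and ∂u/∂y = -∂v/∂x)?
∂u/∂x = -9*x^2 - 4*x + 9*y^2 + 2
∂v/∂y = -9*x^2 - 4*x + 9*y^2 + 2
∂u/∂y = 18*x*y + 4*y
∂v/∂x = -18*x*y - 4*y
∂u/∂x = ∂v/∂y and ∂u/∂y = -∂v/∂x hold identically; f is analytic.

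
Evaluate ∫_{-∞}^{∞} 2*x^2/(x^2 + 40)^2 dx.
Let f(z) = 2*z^2/(z^2 + 40)^2. The denominator has no real zeros and deg Q - deg P = 2 ≥ 2, so the integral of f over the upper semicircle |z| = R tends to 0 as R → ∞. Closing the contour in the upper half-plane,
  ∫_{-∞}^{∞} f(x) dx = 2πi · Σ Res(f, z_k)  over the poles with Im z_k > 0.

Zeros of the denominator: z^2 + 40 = 0 gives z = ±2*sqrt(10)*I.
Upper half-plane: z = 2*sqrt(10)*I (a pole of order 2).

Write f(z) = g(z)/(z - 2*sqrt(10)*I)^2 with g(z) = 2*z^2/(z + 2*sqrt(10)*I)^2. For a double pole, Res(f, z₀) = g'(z₀):
  g'(z) = 8*sqrt(10)*I*z/(z + 2*sqrt(10)*I)^3
  Res(f, 2*sqrt(10)*I) = g'(2*sqrt(10)*I) = -sqrt(10)*I/40

∫_{-∞}^{∞} f(x) dx = 2πi · (-sqrt(10)*I/40) = sqrt(10)*pi/20

Final answer: sqrt(10)*pi/20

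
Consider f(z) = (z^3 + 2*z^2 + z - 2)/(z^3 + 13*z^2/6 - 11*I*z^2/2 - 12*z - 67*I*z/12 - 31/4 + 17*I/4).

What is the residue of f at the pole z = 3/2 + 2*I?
Write f(z) = P(z)/Q(z) with P(z) = z^3 + 2*z^2 + z - 2 and Q(z) = z^3 + 13*z^2/6 - 11*I*z^2/2 - 12*z - 67*I*z/12 - 31/4 + 17*I/4.
The denominator factors as Q(z) = (z + 3 - 3*I)*(z + 2/3 - I/2)*(z - 3/2 - 2*I), so z = 3/2 + 2*I is a simple zero of Q and P is analytic there; z = 3/2 + 2*I is therefore a simple pole and
  Res(f, z₀) = P(z₀)/Q'(z₀).

Q'(z) = 3*z^2 + 13*z/3 - 11*I*z - 12 - 67*I/12, so Q'(3/2 + 2*I) = 45/4 + 55*I/12.
P(3/2 + 2*I) = -149/8 + 39*I/2.

Res(f, 3/2 + 2*I) = (-149/8 + 39*I/2)/(45/4 + 55*I/12) = -6921/8500 + 17553*I/8500

Final answer: -6921/8500 + 17553*I/8500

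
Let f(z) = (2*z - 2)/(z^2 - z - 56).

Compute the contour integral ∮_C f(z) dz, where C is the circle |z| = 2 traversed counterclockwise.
By the residue theorem, ∮_C f(z) dz = 2πi · (sum of the residues of f at the poles inside |z| = 2).

The denominator factors as (z + 7)*(z - 8), so the singularities of f are simple poles at z = -7, z = 8.
  |-7|² = 49 > 4 = 2², so this pole is outside the contour.
  |8|² = 64 > 4 = 2², so this pole is outside the contour.

No pole lies inside the contour, so f is analytic on and inside C and the integral is 0 (Cauchy's theorem).

Final answer: 0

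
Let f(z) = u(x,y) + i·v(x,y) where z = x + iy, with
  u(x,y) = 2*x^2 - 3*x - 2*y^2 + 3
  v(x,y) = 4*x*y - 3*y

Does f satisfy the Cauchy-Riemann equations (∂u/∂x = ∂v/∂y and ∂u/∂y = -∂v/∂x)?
∂u/∂x = 4*x - 3
∂v/∂y = 4*x - 3
∂u/∂y = -4*y
∂v/∂x = 4*y
∂u/∂x = ∂v/∂y and ∂u/∂y = -∂v/∂x hold identically; f is analytic.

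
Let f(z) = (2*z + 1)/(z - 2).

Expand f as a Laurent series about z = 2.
Put w = z - (2), i.e. z = w + 2. The denominator is w, so it suffices to rewrite the numerator in powers of w.

P(z) = 2*z + 1
P(w + 2) = 5 + 2*w

Dividing each term by w:
  f = 5/w + 2

Substituting back w = z - 2:
  f(z) = 5/(z - 2) + 2

The series is finite because the numerator is a polynomial; the negative powers form the principal part, and the coefficient of 1/(z - 2) gives Res(f, 2) = 5.

Final answer: 5/(z - 2) + 2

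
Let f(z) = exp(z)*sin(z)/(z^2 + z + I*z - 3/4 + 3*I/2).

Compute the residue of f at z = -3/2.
Write f(z) = P(z)/Q(z) with P(z) = exp(z)*sin(z) and Q(z) = z^2 + z + I*z - 3/4 + 3*I/2.
The denominator factors as Q(z) = (z - 1/2 + I)*(z + 3/2), so z = -3/2 is a simple zero of Q and P is analytic there; z = -3/2 is therefore a simple pole and
  Res(f, z₀) = P(z₀)/Q'(z₀).

Q'(z) = 2*z + 1 + I, so Q'(-3/2) = -2 + I.
P(-3/2) = -exp(-3/2)*sin(3/2).

Res(f, -3/2) = (-exp(-3/2)*sin(3/2))/(-2 + I) = (2/5 + I/5)*exp(-3/2)*sin(3/2)

Final answer: (2/5 + I/5)*exp(-3/2)*sin(3/2)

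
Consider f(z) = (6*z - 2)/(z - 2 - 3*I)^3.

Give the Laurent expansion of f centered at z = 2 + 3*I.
(10 + 18*I)/(z - 2 - 3*I)^3 + 6/(z - 2 - 3*I)^2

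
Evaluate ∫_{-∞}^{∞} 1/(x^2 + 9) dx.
Let f(z) = 1/(z^2 + 9). The denominator has no real zeros and deg Q - deg P = 2 ≥ 2, so the integral of f over the upper semicircle |z| = R tends to 0 as R → ∞. Closing the contour in the upper half-plane,
  ∫_{-∞}^{∞} f(x) dx = 2πi · Σ Res(f, z_k)  over the poles with Im z_k > 0.

Zeros of the denominator: z^2 + 9 = 0 gives z = ±3*I.
Upper half-plane: z = 3*I (simple).

Each pole is a simple zero of Q(z) = z^2 + 9, so Res(f, z₀) = P(z₀)/Q'(z₀) with P(z) = 1, Q'(z) = 2*z:
  Res(f, 3*I) = (1)/(6*I) = -I/6

∫_{-∞}^{∞} f(x) dx = 2πi · (-I/6) = pi/3

Final answer: pi/3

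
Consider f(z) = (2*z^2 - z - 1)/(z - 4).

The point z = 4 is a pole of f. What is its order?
1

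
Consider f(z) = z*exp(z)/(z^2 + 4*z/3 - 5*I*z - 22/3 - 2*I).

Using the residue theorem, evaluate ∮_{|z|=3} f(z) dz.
By the residue theorem, ∮_C f(z) dz = 2πi · (sum of the residues of f at the poles inside |z| = 3).

The denominator factors as (z - 2/3 - 2*I)*(z + 2 - 3*I), so the singularities of f are simple poles at z = 2/3 + 2*I, z = -2 + 3*I.
  |2/3 + 2*I|² = 40/9 < 9 = 3², so this pole is inside the contour.
  |-2 + 3*I|² = 13 > 9 = 3², so this pole is outside the contour.

With P(z) = z*exp(z) and Q(z) = z^2 + 4*z/3 - 5*I*z - 22/3 - 2*I, each pole is simple, so Res(f, z₀) = P(z₀)/Q'(z₀) with Q'(z) = 2*z + 4/3 - 5*I.
  Res(f, 2/3 + 2*I) = P(2/3 + 2*I)/Q'(2/3 + 2*I) = ((2/3 + 2*I)*exp(2/3 + 2*I))/(8/3 - I) = (-2/73 + 54*I/73)*exp(2/3 + 2*I)

∮_C f(z) dz = 2πi · ((-2/73 + 54*I/73)*exp(2/3 + 2*I)) = pi*(-108/73 - 4*I/73)*exp(2/3 + 2*I)

Final answer: pi*(-108/73 - 4*I/73)*exp(2/3 + 2*I)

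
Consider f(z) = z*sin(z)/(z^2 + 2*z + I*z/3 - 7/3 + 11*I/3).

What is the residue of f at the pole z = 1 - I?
Write f(z) = P(z)/Q(z) with P(z) = z*sin(z) and Q(z) = z^2 + 2*z + I*z/3 - 7/3 + 11*I/3.
The denominator factors as Q(z) = (z - 1 + I)*(z + 3 - 2*I/3), so z = 1 - I is a simple zero of Q and P is analytic there; z = 1 - I is therefore a simple pole and
  Res(f, z₀) = P(z₀)/Q'(z₀).

Q'(z) = 2*z + 2 + I/3, so Q'(1 - I) = 4 - 5*I/3.
P(1 - I) = (1 - I)*sin(1 - I).

Res(f, 1 - I) = ((1 - I)*sin(1 - I))/(4 - 5*I/3) = (51/169 - 21*I/169)*sin(1 - I)

Final answer: (51/169 - 21*I/169)*sin(1 - I)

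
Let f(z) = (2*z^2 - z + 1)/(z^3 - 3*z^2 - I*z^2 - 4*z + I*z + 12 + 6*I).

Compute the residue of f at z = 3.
Write f(z) = P(z)/Q(z) with P(z) = 2*z^2 - z + 1 and Q(z) = z^3 - 3*z^2 - I*z^2 - 4*z + I*z + 12 + 6*I.
The denominator factors as Q(z) = (z + 2)*(z - 3)*(z - 2 - I), so z = 3 is a simple zero of Q and P is analytic there; z = 3 is therefore a simple pole and
  Res(f, z₀) = P(z₀)/Q'(z₀).

Q'(z) = 3*z^2 - 6*z - 2*I*z - 4 + I, so Q'(3) = 5 - 5*I.
P(3) = 16.

Res(f, 3) = (16)/(5 - 5*I) = 8/5 + 8*I/5

Final answer: 8/5 + 8*I/5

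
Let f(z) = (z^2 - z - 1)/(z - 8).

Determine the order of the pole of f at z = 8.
Factor the denominator:
  z - 8 = (z - 8)

The numerator P(z) = z^2 - z - 1 has P(8) = 55 ≠ 0, so no factor of (z - 8) cancels.
Near z = 8 we can therefore write f(z) = g(z)/(z - 8) with g analytic at 8 and g(8) ≠ 0 (g is just the numerator).

Hence z = 8 is a pole of order 1.

Final answer: 1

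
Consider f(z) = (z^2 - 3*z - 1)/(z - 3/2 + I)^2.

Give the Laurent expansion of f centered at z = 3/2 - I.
Put w = z - (3/2 - I), i.e. z = w + 3/2 - I. The denominator is w^2, so it suffices to rewrite the numerator in powers of w.

P(z) = z^2 - 3*z - 1
P(w + 3/2 - I) = -17/4 - 2*I*w + w^2

Dividing each term by w^2:
  f = -17/(4*w^2) - 2*I/w + 1

Substituting back w = z - 3/2 + I:
  f(z) = -17/(4*(z - 3/2 + I)^2) - 2*I/(z - 3/2 + I) + 1

The series is finite because the numerator is a polynomial; the negative powers form the principal part, and the coefficient of 1/(z - 3/2 + I) gives Res(f, 3/2 - I) = -2*I.

Final answer: -17/(4*(z - 3/2 + I)^2) - 2*I/(z - 3/2 + I) + 1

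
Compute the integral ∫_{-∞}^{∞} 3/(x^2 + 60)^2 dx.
sqrt(15)*pi/1200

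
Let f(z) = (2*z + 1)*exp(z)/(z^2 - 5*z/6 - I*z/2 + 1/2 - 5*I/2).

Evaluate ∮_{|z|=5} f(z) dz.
pi*(-126/197 + 206*I/197)*exp(-2/3 - I) + pi*(126/197 + 582*I/197)*exp(3/2 + 3*I/2)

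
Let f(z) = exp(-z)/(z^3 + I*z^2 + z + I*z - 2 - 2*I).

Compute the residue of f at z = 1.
(4/25 - 3*I/25)*exp(-1)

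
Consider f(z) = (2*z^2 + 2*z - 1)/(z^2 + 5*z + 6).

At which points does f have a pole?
The singularities of f are the zeros of the denominator. Factoring,
  z^2 + 5*z + 6 = (z + 2)*(z + 3)
so the candidates are z = -2, z = -3.

Check the numerator P(z) = 2*z^2 + 2*z - 1 at each one:
  P(-2) = 3 ≠ 0, so z = -2 is a (simple) pole.
  P(-3) = 11 ≠ 0, so z = -3 is a (simple) pole.

Poles of f: {-3, -2}

Final answer: {-3, -2}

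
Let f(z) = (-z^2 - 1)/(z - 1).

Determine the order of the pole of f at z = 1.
1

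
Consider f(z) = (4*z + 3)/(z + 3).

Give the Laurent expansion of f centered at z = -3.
Put w = z - (-3), i.e. z = w - 3. The denominator is w, so it suffices to rewrite the numerator in powers of w.

P(z) = 4*z + 3
P(w - 3) = -9 + 4*w

Dividing each term by w:
  f = -9/w + 4

Substituting back w = z + 3:
  f(z) = -9/(z + 3) + 4

The series is finite because the numerator is a polynomial; the negative powers form the principal part, and the coefficient of 1/(z + 3) gives Res(f, -3) = -9.

Final answer: -9/(z + 3) + 4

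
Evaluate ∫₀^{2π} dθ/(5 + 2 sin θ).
Call the integral J. The integrand is 2π-periodic and we integrate over a full period, so shifting θ does not change the value (θ → θ + π/2 turns sin θ into cos θ). Hence
  J = ∫₀^{2π} dθ/(5 + 2 cos θ).
Put z = e^{iθ}: then cos θ = (z + 1/z)/2, dθ = dz/(iz), and z runs once counterclockwise around |z| = 1:
  J = ∮_{|z|=1} 1/(5 + 2*(z + 1/z)/2) · dz/(iz) = (2/i) ∮_{|z|=1} dz/(2*z^2 + 10*z + 2).
The roots of 2*z^2 + 10*z + 2 are z = (-5 ± sqrt(5^2 - 2^2))/2, with sqrt(21) = sqrt(21); their product is 1, so only z₊ = -5/2 + sqrt(21)/2 lies inside the unit circle (z₋ = -5/2 - sqrt(21)/2 lies outside).
z₊ is a simple zero of q(z) = 2*z^2 + 10*z + 2, so Res(1/q, z₊) = 1/q'(z₊) with q'(z) = 4*z + 10; and q'(z₊) = 2*(z₊ - z₋) = 2*sqrt(21).
Therefore J = (2/i) · 2πi · 1/(2*sqrt(21)) = 2*pi/(sqrt(21)) = 2*sqrt(21)*pi/21

Final answer: 2*sqrt(21)*pi/21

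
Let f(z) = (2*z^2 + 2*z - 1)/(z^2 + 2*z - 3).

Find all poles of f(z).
{-3, 1}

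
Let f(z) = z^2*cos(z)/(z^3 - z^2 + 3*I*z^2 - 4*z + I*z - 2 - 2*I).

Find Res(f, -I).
Write f(z) = P(z)/Q(z) with P(z) = z^2*cos(z) and Q(z) = z^3 - z^2 + 3*I*z^2 - 4*z + I*z - 2 - 2*I.
The denominator factors as Q(z) = (z + 1)*(z + I)*(z - 2 + 2*I), so z = -I is a simple zero of Q and P is analytic there; z = -I is therefore a simple pole and
  Res(f, z₀) = P(z₀)/Q'(z₀).

Q'(z) = 3*z^2 - 2*z + 6*I*z - 4 + I, so Q'(-I) = -1 + 3*I.
P(-I) = -cosh(1).

Res(f, -I) = (-cosh(1))/(-1 + 3*I) = (1/10 + 3*I/10)*cosh(1)

Final answer: (1/10 + 3*I/10)*cosh(1)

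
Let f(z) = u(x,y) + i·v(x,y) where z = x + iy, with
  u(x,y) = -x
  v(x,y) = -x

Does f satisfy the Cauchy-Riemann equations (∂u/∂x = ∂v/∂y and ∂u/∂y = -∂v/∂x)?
∂u/∂x = -1
∂v/∂y = 0
∂u/∂y = 0
∂v/∂x = -1
∂u/∂x ≠ ∂v/∂y and ∂u/∂y ≠ -∂v/∂x; the Cauchy-Riemann equations are not satisfied, so f is not analytic.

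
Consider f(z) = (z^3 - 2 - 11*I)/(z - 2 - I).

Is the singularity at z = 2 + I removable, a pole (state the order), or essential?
The numerator vanishes at z = 2 + I ((2 + I)^3 = 2 + 11*I), so it is divisible by z - 2 - I:
  z^3 - 2 - 11*I = (z - 2 - I)*(z^2 + 2*z + I*z + 3 + 4*I)
Hence for z ≠ 2 + I, f(z) = z^2 + 2*z + I*z + 3 + 4*I, a polynomial, and lim_{z→2 + I} f(z) = 9 + 12*I is finite.
So the singularity is removable.

Final answer: removable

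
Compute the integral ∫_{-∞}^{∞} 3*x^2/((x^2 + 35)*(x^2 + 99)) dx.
Let f(z) = 3*z^2/((z^2 + 35)*(z^2 + 99)). The denominator has no real zeros and deg Q - deg P = 2 ≥ 2, so the integral of f over the upper semicircle |z| = R tends to 0 as R → ∞. Closing the contour in the upper half-plane,
  ∫_{-∞}^{∞} f(x) dx = 2πi · Σ Res(f, z_k)  over the poles with Im z_k > 0.

Zeros of the denominator: z^2 + 35 = 0 gives z = ±sqrt(35)*I; z^2 + 99 = 0 gives z = ±3*sqrt(11)*I.
Upper half-plane: z = 3*sqrt(11)*I, z = sqrt(35)*I (simple).

Each pole is a simple zero of Q(z) = z^4 + 134*z^2 + 3465, so Res(f, z₀) = P(z₀)/Q'(z₀) with P(z) = 3*z^2, Q'(z) = 4*z^3 + 268*z:
  Res(f, 3*sqrt(11)*I) = (-297)/(-384*sqrt(11)*I) = -9*sqrt(11)*I/128
  Res(f, sqrt(35)*I) = (-105)/(128*sqrt(35)*I) = 3*sqrt(35)*I/128

Sum of residues: 3*I*(-3*sqrt(11) + sqrt(35))/128
∫_{-∞}^{∞} f(x) dx = 2πi · (3*I*(-3*sqrt(11) + sqrt(35))/128) = 3*pi*(-sqrt(35) + 3*sqrt(11))/64

Final answer: 3*pi*(-sqrt(35) + 3*sqrt(11))/64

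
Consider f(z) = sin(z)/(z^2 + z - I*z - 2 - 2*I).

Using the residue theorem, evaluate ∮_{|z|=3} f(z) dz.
By the residue theorem, ∮_C f(z) dz = 2πi · (sum of the residues of f at the poles inside |z| = 3).

The denominator factors as (z + 2)*(z - 1 - I), so the singularities of f are simple poles at z = -2, z = 1 + I.
  |-2|² = 4 < 9 = 3², so this pole is inside the contour.
  |1 + I|² = 2 < 9 = 3², so this pole is inside the contour.

With P(z) = sin(z) and Q(z) = z^2 + z - I*z - 2 - 2*I, each pole is simple, so Res(f, z₀) = P(z₀)/Q'(z₀) with Q'(z) = 2*z + 1 - I.
  Res(f, -2) = P(-2)/Q'(-2) = (-sin(2))/(-3 - I) = (3/10 - I/10)*sin(2)
  Res(f, 1 + I) = P(1 + I)/Q'(1 + I) = (sin(1 + I))/(3 + I) = (3/10 - I/10)*sin(1 + I)

Sum of residues inside C: (3/10 - I/10)*sin(2) + (3/10 - I/10)*sin(1 + I)
∮_C f(z) dz = 2πi · ((3/10 - I/10)*sin(2) + (3/10 - I/10)*sin(1 + I)) = pi*(1/5 + 3*I/5)*sin(2) + pi*(1/5 + 3*I/5)*sin(1 + I)

Final answer: pi*(1/5 + 3*I/5)*sin(2) + pi*(1/5 + 3*I/5)*sin(1 + I)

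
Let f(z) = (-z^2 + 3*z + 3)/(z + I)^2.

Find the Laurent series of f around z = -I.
Put w = z - (-I), i.e. z = w - I. The denominator is w^2, so it suffices to rewrite the numerator in powers of w.

P(z) = -z^2 + 3*z + 3
P(w - I) = 4 - 3*I + (3 + 2*I)*w - w^2

Dividing each term by w^2:
  f = (4 - 3*I)/w^2 + (3 + 2*I)/w - 1

Substituting back w = z + I:
  f(z) = (4 - 3*I)/(z + I)^2 + (3 + 2*I)/(z + I) - 1

The series is finite because the numerator is a polynomial; the negative powers form the principal part, and the coefficient of 1/(z + I) gives Res(f, -I) = 3 + 2*I.

Final answer: (4 - 3*I)/(z + I)^2 + (3 + 2*I)/(z + I) - 1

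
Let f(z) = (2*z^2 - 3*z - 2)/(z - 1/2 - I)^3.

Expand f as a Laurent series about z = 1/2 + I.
Put w = z - (1/2 + I), i.e. z = w + 1/2 + I. The denominator is w^3, so it suffices to rewrite the numerator in powers of w.

P(z) = 2*z^2 - 3*z - 2
P(w + 1/2 + I) = -5 - I + (-1 + 4*I)*w + 2*w^2

Dividing each term by w^3:
  f = (-5 - I)/w^3 + (-1 + 4*I)/w^2 + 2/w

Substituting back w = z - 1/2 - I:
  f(z) = (-5 - I)/(z - 1/2 - I)^3 + (-1 + 4*I)/(z - 1/2 - I)^2 + 2/(z - 1/2 - I)

The series is finite because the numerator is a polynomial; the negative powers form the principal part, and the coefficient of 1/(z - 1/2 - I) gives Res(f, 1/2 + I) = 2.

Final answer: (-5 - I)/(z - 1/2 - I)^3 + (-1 + 4*I)/(z - 1/2 - I)^2 + 2/(z - 1/2 - I)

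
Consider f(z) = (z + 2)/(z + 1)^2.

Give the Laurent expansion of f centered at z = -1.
Put w = z - (-1), i.e. z = w - 1. The denominator is w^2, so it suffices to rewrite the numerator in powers of w.

P(z) = z + 2
P(w - 1) = 1 + w

Dividing each term by w^2:
  f = 1/w^2 + 1/w

Substituting back w = z + 1:
  f(z) = 1/(z + 1)^2 + 1/(z + 1)

The series is finite because the numerator is a polynomial; the negative powers form the principal part, and the coefficient of 1/(z + 1) gives Res(f, -1) = 1.

Final answer: 1/(z + 1)^2 + 1/(z + 1)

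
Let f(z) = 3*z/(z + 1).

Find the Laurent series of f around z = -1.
-3/(z + 1) + 3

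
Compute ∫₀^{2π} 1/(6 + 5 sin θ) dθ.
2*sqrt(11)*pi/11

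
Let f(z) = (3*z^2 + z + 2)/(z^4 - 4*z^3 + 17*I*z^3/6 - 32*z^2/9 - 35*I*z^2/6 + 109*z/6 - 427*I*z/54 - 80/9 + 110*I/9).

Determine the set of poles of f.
The singularities of f are the zeros of the denominator. Factoring,
  z^4 - 4*z^3 + 17*I*z^3/6 - 32*z^2/9 - 35*I*z^2/6 + 109*z/6 - 427*I*z/54 - 80/9 + 110*I/9 = (z - 2 + 2*I/3)*(z - 1 + I/3)*(z + 2 + I/3)*(z - 3 + 3*I/2)
so the candidates are z = 2 - 2*I/3, z = 1 - I/3, z = -2 - I/3, z = 3 - 3*I/2.

Check the numerator P(z) = 3*z^2 + z + 2 at each one:
  P(2 - 2*I/3) = 44/3 - 26*I/3 ≠ 0, so z = 2 - 2*I/3 is a (simple) pole.
  P(1 - I/3) = 17/3 - 7*I/3 ≠ 0, so z = 1 - I/3 is a (simple) pole.
  P(-2 - I/3) = 35/3 + 11*I/3 ≠ 0, so z = -2 - I/3 is a (simple) pole.
  P(3 - 3*I/2) = 101/4 - 57*I/2 ≠ 0, so z = 3 - 3*I/2 is a (simple) pole.

Poles of f: {-2 - I/3, 1 - I/3, 2 - 2*I/3, 3 - 3*I/2}

Final answer: {-2 - I/3, 1 - I/3, 2 - 2*I/3, 3 - 3*I/2}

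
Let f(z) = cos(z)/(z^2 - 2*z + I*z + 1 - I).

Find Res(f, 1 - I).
Write f(z) = P(z)/Q(z) with P(z) = cos(z) and Q(z) = z^2 - 2*z + I*z + 1 - I.
The denominator factors as Q(z) = (z - 1 + I)*(z - 1), so z = 1 - I is a simple zero of Q and P is analytic there; z = 1 - I is therefore a simple pole and
  Res(f, z₀) = P(z₀)/Q'(z₀).

Q'(z) = 2*z - 2 + I, so Q'(1 - I) = -I.
P(1 - I) = cos(1 - I).

Res(f, 1 - I) = (cos(1 - I))/(-I) = I*cos(1 - I)

Final answer: I*cos(1 - I)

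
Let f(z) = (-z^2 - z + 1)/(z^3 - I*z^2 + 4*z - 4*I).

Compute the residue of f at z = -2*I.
Write f(z) = P(z)/Q(z) with P(z) = -z^2 - z + 1 and Q(z) = z^3 - I*z^2 + 4*z - 4*I.
The denominator factors as Q(z) = (z - 2*I)*(z - I)*(z + 2*I), so z = -2*I is a simple zero of Q and P is analytic there; z = -2*I is therefore a simple pole and
  Res(f, z₀) = P(z₀)/Q'(z₀).

Q'(z) = 3*z^2 - 2*I*z + 4, so Q'(-2*I) = -12.
P(-2*I) = 5 + 2*I.

Res(f, -2*I) = (5 + 2*I)/(-12) = -5/12 - I/6

Final answer: -5/12 - I/6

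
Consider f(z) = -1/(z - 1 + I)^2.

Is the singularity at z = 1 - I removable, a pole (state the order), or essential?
pole of order 2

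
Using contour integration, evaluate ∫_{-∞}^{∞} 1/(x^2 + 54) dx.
Let f(z) = 1/(z^2 + 54). The denominator has no real zeros and deg Q - deg P = 2 ≥ 2, so the integral of f over the upper semicircle |z| = R tends to 0 as R → ∞. Closing the contour in the upper half-plane,
  ∫_{-∞}^{∞} f(x) dx = 2πi · Σ Res(f, z_k)  over the poles with Im z_k > 0.

Zeros of the denominator: z^2 + 54 = 0 gives z = ±3*sqrt(6)*I.
Upper half-plane: z = 3*sqrt(6)*I (simple).

Each pole is a simple zero of Q(z) = z^2 + 54, so Res(f, z₀) = P(z₀)/Q'(z₀) with P(z) = 1, Q'(z) = 2*z:
  Res(f, 3*sqrt(6)*I) = (1)/(6*sqrt(6)*I) = -sqrt(6)*I/36

∫_{-∞}^{∞} f(x) dx = 2πi · (-sqrt(6)*I/36) = sqrt(6)*pi/18

Final answer: sqrt(6)*pi/18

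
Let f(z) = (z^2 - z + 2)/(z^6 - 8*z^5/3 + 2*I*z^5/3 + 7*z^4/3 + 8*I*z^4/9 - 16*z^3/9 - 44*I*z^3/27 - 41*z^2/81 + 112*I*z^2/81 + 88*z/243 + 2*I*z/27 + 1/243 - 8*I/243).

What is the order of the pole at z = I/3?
Factor the denominator:
  z^6 - 8*z^5/3 + 2*I*z^5/3 + 7*z^4/3 + 8*I*z^4/9 - 16*z^3/9 - 44*I*z^3/27 - 41*z^2/81 + 112*I*z^2/81 + 88*z/243 + 2*I*z/27 + 1/243 - 8*I/243 = (z - I/3)^4*(z - 2 + I)*(z - 2/3 + I)

The numerator P(z) = z^2 - z + 2 has P(I/3) = 17/9 - I/3 ≠ 0, so no factor of (z - I/3) cancels.
Near z = I/3 we can therefore write f(z) = g(z)/(z - I/3)^4 with g analytic at I/3 and g(I/3) ≠ 0 (g is the numerator divided by the remaining denominator factors).

Hence z = I/3 is a pole of order 4.

Final answer: 4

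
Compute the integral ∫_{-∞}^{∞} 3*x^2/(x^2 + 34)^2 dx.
Let f(z) = 3*z^2/(z^2 + 34)^2. The denominator has no real zeros and deg Q - deg P = 2 ≥ 2, so the integral of f over the upper semicircle |z| = R tends to 0 as R → ∞. Closing the contour in the upper half-plane,
  ∫_{-∞}^{∞} f(x) dx = 2πi · Σ Res(f, z_k)  over the poles with Im z_k > 0.

Zeros of the denominator: z^2 + 34 = 0 gives z = ±sqrt(34)*I.
Upper half-plane: z = sqrt(34)*I (a pole of order 2).

Write f(z) = g(z)/(z - sqrt(34)*I)^2 with g(z) = 3*z^2/(z + sqrt(34)*I)^2. For a double pole, Res(f, z₀) = g'(z₀):
  g'(z) = 6*sqrt(34)*I*z/(z + sqrt(34)*I)^3
  Res(f, sqrt(34)*I) = g'(sqrt(34)*I) = -3*sqrt(34)*I/136

∫_{-∞}^{∞} f(x) dx = 2πi · (-3*sqrt(34)*I/136) = 3*sqrt(34)*pi/68

Final answer: 3*sqrt(34)*pi/68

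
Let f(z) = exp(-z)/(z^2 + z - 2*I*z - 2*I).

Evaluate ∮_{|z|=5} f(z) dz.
By the residue theorem, ∮_C f(z) dz = 2πi · (sum of the residues of f at the poles inside |z| = 5).

The denominator factors as (z - 2*I)*(z + 1), so the singularities of f are simple poles at z = 2*I, z = -1.
  |2*I|² = 4 < 25 = 5², so this pole is inside the contour.
  |-1|² = 1 < 25 = 5², so this pole is inside the contour.

With P(z) = exp(-z) and Q(z) = z^2 + z - 2*I*z - 2*I, each pole is simple, so Res(f, z₀) = P(z₀)/Q'(z₀) with Q'(z) = 2*z + 1 - 2*I.
  Res(f, 2*I) = P(2*I)/Q'(2*I) = (exp(-2*I))/(1 + 2*I) = (1/5 - 2*I/5)*exp(-2*I)
  Res(f, -1) = P(-1)/Q'(-1) = (exp(1))/(-1 - 2*I) = exp(1)*(-1/5 + 2*I/5)

Sum of residues inside C: (1/5 - 2*I/5)*exp(-2*I) + exp(1)*(-1/5 + 2*I/5)
∮_C f(z) dz = 2πi · ((1/5 - 2*I/5)*exp(-2*I) + exp(1)*(-1/5 + 2*I/5)) = exp(1)*pi*(-4/5 - 2*I/5) + pi*(4/5 + 2*I/5)*exp(-2*I)

Final answer: exp(1)*pi*(-4/5 - 2*I/5) + pi*(4/5 + 2*I/5)*exp(-2*I)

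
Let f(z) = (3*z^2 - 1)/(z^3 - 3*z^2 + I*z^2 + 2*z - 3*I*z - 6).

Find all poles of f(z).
The singularities of f are the zeros of the denominator. Factoring,
  z^3 - 3*z^2 + I*z^2 + 2*z - 3*I*z - 6 = (z - I)*(z - 3)*(z + 2*I)
so the candidates are z = I, z = 3, z = -2*I.

Check the numerator P(z) = 3*z^2 - 1 at each one:
  P(I) = -4 ≠ 0, so z = I is a (simple) pole.
  P(3) = 26 ≠ 0, so z = 3 is a (simple) pole.
  P(-2*I) = -13 ≠ 0, so z = -2*I is a (simple) pole.

Poles of f: {-2*I, I, 3}

Final answer: {-2*I, I, 3}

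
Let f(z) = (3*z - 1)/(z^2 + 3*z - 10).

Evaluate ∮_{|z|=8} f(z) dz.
6*I*pi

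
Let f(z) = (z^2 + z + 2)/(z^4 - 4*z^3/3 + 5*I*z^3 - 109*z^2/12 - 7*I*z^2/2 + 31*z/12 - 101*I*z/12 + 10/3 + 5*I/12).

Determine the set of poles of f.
The singularities of f are the zeros of the denominator. Factoring,
  z^4 - 4*z^3/3 + 5*I*z^3 - 109*z^2/12 - 7*I*z^2/2 + 31*z/12 - 101*I*z/12 + 10/3 + 5*I/12 = (z + 2/3 + I/2)*(z - 1 + 2*I)*(z - 1 + 3*I/2)*(z + I)
so the candidates are z = -2/3 - I/2, z = 1 - 2*I, z = 1 - 3*I/2, z = -I.

Check the numerator P(z) = z^2 + z + 2 at each one:
  P(-2/3 - I/2) = 55/36 + I/6 ≠ 0, so z = -2/3 - I/2 is a (simple) pole.
  P(1 - 2*I) = -6*I ≠ 0, so z = 1 - 2*I is a (simple) pole.
  P(1 - 3*I/2) = 7/4 - 9*I/2 ≠ 0, so z = 1 - 3*I/2 is a (simple) pole.
  P(-I) = 1 - I ≠ 0, so z = -I is a (simple) pole.

Poles of f: {-2/3 - I/2, -I, 1 - 2*I, 1 - 3*I/2}

Final answer: {-2/3 - I/2, -I, 1 - 2*I, 1 - 3*I/2}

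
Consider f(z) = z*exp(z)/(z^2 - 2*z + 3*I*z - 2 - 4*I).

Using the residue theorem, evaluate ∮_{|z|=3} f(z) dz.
By the residue theorem, ∮_C f(z) dz = 2πi · (sum of the residues of f at the poles inside |z| = 3).

The denominator factors as (z - 2 + I)*(z + 2*I), so the singularities of f are simple poles at z = 2 - I, z = -2*I.
  |2 - I|² = 5 < 9 = 3², so this pole is inside the contour.
  |-2*I|² = 4 < 9 = 3², so this pole is inside the contour.

With P(z) = z*exp(z) and Q(z) = z^2 - 2*z + 3*I*z - 2 - 4*I, each pole is simple, so Res(f, z₀) = P(z₀)/Q'(z₀) with Q'(z) = 2*z - 2 + 3*I.
  Res(f, 2 - I) = P(2 - I)/Q'(2 - I) = ((2 - I)*exp(2 - I))/(2 + I) = (3/5 - 4*I/5)*exp(2 - I)
  Res(f, -2*I) = P(-2*I)/Q'(-2*I) = (-2*I*exp(-2*I))/(-2 - I) = (2/5 + 4*I/5)*exp(-2*I)

Sum of residues inside C: (3/5 - 4*I/5)*exp(2 - I) + (2/5 + 4*I/5)*exp(-2*I)
∮_C f(z) dz = 2πi · ((3/5 - 4*I/5)*exp(2 - I) + (2/5 + 4*I/5)*exp(-2*I)) = pi*(8/5 + 6*I/5)*exp(2 - I) + pi*(-8/5 + 4*I/5)*exp(-2*I)

Final answer: pi*(8/5 + 6*I/5)*exp(2 - I) + pi*(-8/5 + 4*I/5)*exp(-2*I)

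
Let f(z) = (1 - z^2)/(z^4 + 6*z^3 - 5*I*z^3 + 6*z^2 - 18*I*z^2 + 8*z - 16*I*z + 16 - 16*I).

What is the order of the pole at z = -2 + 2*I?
Factor the denominator:
  z^4 + 6*z^3 - 5*I*z^3 + 6*z^2 - 18*I*z^2 + 8*z - 16*I*z + 16 - 16*I = (z + 2 - 2*I)^3*(z + I)

The numerator P(z) = 1 - z^2 has P(-2 + 2*I) = 1 + 8*I ≠ 0, so no factor of (z + 2 - 2*I) cancels.
Near z = -2 + 2*I we can therefore write f(z) = g(z)/(z + 2 - 2*I)^3 with g analytic at -2 + 2*I and g(-2 + 2*I) ≠ 0 (g is the numerator divided by the remaining denominator factors).

Hence z = -2 + 2*I is a pole of order 3.

Final answer: 3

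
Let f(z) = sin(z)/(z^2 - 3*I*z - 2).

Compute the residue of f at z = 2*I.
Write f(z) = P(z)/Q(z) with P(z) = sin(z) and Q(z) = z^2 - 3*I*z - 2.
The denominator factors as Q(z) = (z - I)*(z - 2*I), so z = 2*I is a simple zero of Q and P is analytic there; z = 2*I is therefore a simple pole and
  Res(f, z₀) = P(z₀)/Q'(z₀).

Q'(z) = 2*z - 3*I, so Q'(2*I) = I.
P(2*I) = I*sinh(2).

Res(f, 2*I) = (I*sinh(2))/(I) = sinh(2)

Final answer: sinh(2)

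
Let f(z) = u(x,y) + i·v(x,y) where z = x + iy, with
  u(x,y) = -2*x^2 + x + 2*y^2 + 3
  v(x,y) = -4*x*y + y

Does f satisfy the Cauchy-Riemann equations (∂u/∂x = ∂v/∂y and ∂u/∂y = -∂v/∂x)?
∂u/∂x = 1 - 4*x
∂v/∂y = 1 - 4*x
∂u/∂y = 4*y
∂v/∂x = -4*y
∂u/∂x = ∂v/∂y and ∂u/∂y = -∂v/∂x hold identically; f is analytic.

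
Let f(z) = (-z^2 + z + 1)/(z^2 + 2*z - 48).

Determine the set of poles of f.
The singularities of f are the zeros of the denominator. Factoring,
  z^2 + 2*z - 48 = (z - 6)*(z + 8)
so the candidates are z = 6, z = -8.

Check the numerator P(z) = -z^2 + z + 1 at each one:
  P(6) = -29 ≠ 0, so z = 6 is a (simple) pole.
  P(-8) = -71 ≠ 0, so z = -8 is a (simple) pole.

Poles of f: {-8, 6}

Final answer: {-8, 6}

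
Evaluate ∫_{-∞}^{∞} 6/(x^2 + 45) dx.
Let f(z) = 6/(z^2 + 45). The denominator has no real zeros and deg Q - deg P = 2 ≥ 2, so the integral of f over the upper semicircle |z| = R tends to 0 as R → ∞. Closing the contour in the upper half-plane,
  ∫_{-∞}^{∞} f(x) dx = 2πi · Σ Res(f, z_k)  over the poles with Im z_k > 0.

Zeros of the denominator: z^2 + 45 = 0 gives z = ±3*sqrt(5)*I.
Upper half-plane: z = 3*sqrt(5)*I (simple).

Each pole is a simple zero of Q(z) = z^2 + 45, so Res(f, z₀) = P(z₀)/Q'(z₀) with P(z) = 6, Q'(z) = 2*z:
  Res(f, 3*sqrt(5)*I) = (6)/(6*sqrt(5)*I) = -sqrt(5)*I/5

∫_{-∞}^{∞} f(x) dx = 2πi · (-sqrt(5)*I/5) = 2*sqrt(5)*pi/5

Final answer: 2*sqrt(5)*pi/5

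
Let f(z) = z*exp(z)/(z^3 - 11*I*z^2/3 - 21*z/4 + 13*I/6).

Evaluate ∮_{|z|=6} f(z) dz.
By the residue theorem, ∮_C f(z) dz = 2πi · (sum of the residues of f at the poles inside |z| = 6).

The denominator factors as (z - 1 - 3*I/2)*(z + 1 - 3*I/2)*(z - 2*I/3), so the singularities of f are simple poles at z = 1 + 3*I/2, z = -1 + 3*I/2, z = 2*I/3.
  |1 + 3*I/2|² = 13/4 < 36 = 6², so this pole is inside the contour.
  |-1 + 3*I/2|² = 13/4 < 36 = 6², so this pole is inside the contour.
  |2*I/3|² = 4/9 < 36 = 6², so this pole is inside the contour.

With P(z) = z*exp(z) and Q(z) = z^3 - 11*I*z^2/3 - 21*z/4 + 13*I/6, each pole is simple, so Res(f, z₀) = P(z₀)/Q'(z₀) with Q'(z) = 3*z^2 - 22*I*z/3 - 21/4.
  Res(f, 1 + 3*I/2) = P(1 + 3*I/2)/Q'(1 + 3*I/2) = ((1 + 3*I/2)*exp(1 + 3*I/2))/(2 + 5*I/3) = (81/122 + 12*I/61)*exp(1 + 3*I/2)
  Res(f, -1 + 3*I/2) = P(-1 + 3*I/2)/Q'(-1 + 3*I/2) = ((-1 + 3*I/2)*exp(-1 + 3*I/2))/(2 - 5*I/3) = (-81/122 + 12*I/61)*exp(-1 + 3*I/2)
  Res(f, 2*I/3) = P(2*I/3)/Q'(2*I/3) = (2*I*exp(2*I/3)/3)/(-61/36) = -24*I*exp(2*I/3)/61

Sum of residues inside C: -24*I*exp(2*I/3)/61 + (-81/122 + 12*I/61)*exp(-1 + 3*I/2) + (81/122 + 12*I/61)*exp(1 + 3*I/2)
∮_C f(z) dz = 2πi · (-24*I*exp(2*I/3)/61 + (-81/122 + 12*I/61)*exp(-1 + 3*I/2) + (81/122 + 12*I/61)*exp(1 + 3*I/2)) = pi*(-24/61 + 81*I/61)*exp(1 + 3*I/2) + pi*(-24/61 - 81*I/61)*exp(-1 + 3*I/2) + 48*pi*exp(2*I/3)/61

Final answer: pi*(-24/61 + 81*I/61)*exp(1 + 3*I/2) + pi*(-24/61 - 81*I/61)*exp(-1 + 3*I/2) + 48*pi*exp(2*I/3)/61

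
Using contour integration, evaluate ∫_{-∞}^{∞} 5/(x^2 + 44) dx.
Let f(z) = 5/(z^2 + 44). The denominator has no real zeros and deg Q - deg P = 2 ≥ 2, so the integral of f over the upper semicircle |z| = R tends to 0 as R → ∞. Closing the contour in the upper half-plane,
  ∫_{-∞}^{∞} f(x) dx = 2πi · Σ Res(f, z_k)  over the poles with Im z_k > 0.

Zeros of the denominator: z^2 + 44 = 0 gives z = ±2*sqrt(11)*I.
Upper half-plane: z = 2*sqrt(11)*I (simple).

Each pole is a simple zero of Q(z) = z^2 + 44, so Res(f, z₀) = P(z₀)/Q'(z₀) with P(z) = 5, Q'(z) = 2*z:
  Res(f, 2*sqrt(11)*I) = (5)/(4*sqrt(11)*I) = -5*sqrt(11)*I/44

∫_{-∞}^{∞} f(x) dx = 2πi · (-5*sqrt(11)*I/44) = 5*sqrt(11)*pi/22

Final answer: 5*sqrt(11)*pi/22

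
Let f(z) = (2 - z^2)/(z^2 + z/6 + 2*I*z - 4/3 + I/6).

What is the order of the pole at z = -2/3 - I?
Factor the denominator:
  z^2 + z/6 + 2*I*z - 4/3 + I/6 = (z + 2/3 + I)*(z - 1/2 + I)

The numerator P(z) = 2 - z^2 has P(-2/3 - I) = 23/9 - 4*I/3 ≠ 0, so no factor of (z + 2/3 + I) cancels.
Near z = -2/3 - I we can therefore write f(z) = g(z)/(z + 2/3 + I) with g analytic at -2/3 - I and g(-2/3 - I) ≠ 0 (g is the numerator divided by the remaining denominator factors).

Hence z = -2/3 - I is a pole of order 1.

Final answer: 1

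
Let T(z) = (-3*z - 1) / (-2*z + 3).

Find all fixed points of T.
{3/2 - sqrt(11)/2, 3/2 + sqrt(11)/2}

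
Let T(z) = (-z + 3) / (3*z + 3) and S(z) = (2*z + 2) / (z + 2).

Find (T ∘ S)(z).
(z + 4)/(9*z + 12)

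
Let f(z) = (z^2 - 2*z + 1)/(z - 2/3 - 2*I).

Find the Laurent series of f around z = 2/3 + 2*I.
Put w = z - (2/3 + 2*I), i.e. z = w + 2/3 + 2*I. The denominator is w, so it suffices to rewrite the numerator in powers of w.

P(z) = z^2 - 2*z + 1
P(w + 2/3 + 2*I) = -35/9 - 4*I/3 + (-2/3 + 4*I)*w + w^2

Dividing each term by w:
  f = (-35/9 - 4*I/3)/w - 2/3 + 4*I + w

Substituting back w = z - 2/3 - 2*I:
  f(z) = (-35/9 - 4*I/3)/(z - 2/3 - 2*I) - 2/3 + 4*I + (z - 2/3 - 2*I)

The series is finite because the numerator is a polynomial; the negative powers form the principal part, and the coefficient of 1/(z - 2/3 - 2*I) gives Res(f, 2/3 + 2*I) = -35/9 - 4*I/3.

Final answer: (-35/9 - 4*I/3)/(z - 2/3 - 2*I) - 2/3 + 4*I + (z - 2/3 - 2*I)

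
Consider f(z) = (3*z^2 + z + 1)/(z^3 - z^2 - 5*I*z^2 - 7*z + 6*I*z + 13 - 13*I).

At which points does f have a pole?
{-2 + 3*I, 1 - I, 2 + 3*I}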